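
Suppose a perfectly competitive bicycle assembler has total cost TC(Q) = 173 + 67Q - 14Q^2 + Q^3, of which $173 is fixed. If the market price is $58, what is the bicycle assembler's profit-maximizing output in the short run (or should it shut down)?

Produce at Q = 9

Variable cost is VC = 67Q - 14Q^2 + Q^3, so AVC = VC/Q = 67 - 14Q + Q^2 and MC = dTC/dQ = 67 - 28Q + 3Q^2.
The AVC parabola has its vertex at Q = 14/2 = 7, where AVC = 67 - 14·7 + 7^2 = $18.
Because $58 ≥ $18, revenue can cover variable cost; the firm operates.
Solving P = MC: 9 - 28Q + 3Q^2 = 0 ⇒ Q = 1/3 or 9. On the upward-sloping branch, Q* = 9.
Check: AVC at Q = 9 is $22 ≤ P, so revenue covers variable cost.
Profit = P·Q − TC = 58·9 − 371 = $151.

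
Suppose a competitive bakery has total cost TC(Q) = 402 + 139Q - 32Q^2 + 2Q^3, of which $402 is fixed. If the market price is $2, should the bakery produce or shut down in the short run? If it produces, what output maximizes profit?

Variable cost is VC = 139Q - 32Q^2 + 2Q^3, so AVC = VC/Q = 139 - 32Q + 2Q^2 and MC = dTC/dQ = 139 - 64Q + 6Q^2.
AVC is minimized where dAVC/dQ = -32 + 4Q = 0, at Q = 8; min AVC = 139 - 32·8 + 2·8^2 = $11.
With P < min AVC ($2 < $11), every unit sold adds to the loss.
Shutting down limits the loss to fixed cost, $402.

Shut down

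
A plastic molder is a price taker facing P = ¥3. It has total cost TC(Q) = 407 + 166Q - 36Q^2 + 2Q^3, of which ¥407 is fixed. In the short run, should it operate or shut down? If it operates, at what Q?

Shut down

From TC, MC = TC'(Q) = 166 - 72Q + 6Q^2 and AVC = VC/Q = 166 - 36Q + 2Q^2.
The AVC parabola has its vertex at Q = 36/4 = 9, where AVC = 166 - 36·9 + 2·9^2 = ¥4.
P = ¥3 lies below min AVC = ¥4; no output level covers variable cost.
Shutting down limits the loss to fixed cost, ¥407.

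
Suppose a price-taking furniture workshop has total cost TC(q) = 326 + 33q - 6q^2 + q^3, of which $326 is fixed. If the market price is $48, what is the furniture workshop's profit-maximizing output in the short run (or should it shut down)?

From TC, MC = TC'(q) = 33 - 12q + 3q^2 and AVC = VC/q = 33 - 6q + q^2.
AVC hits its minimum where MC = AVC, at q = 3, giving min AVC = 33 - 6·3 + 3^2 = $24.
Because $48 ≥ $24, revenue can cover variable cost; the firm operates.
Solving P = MC: -15 - 12q + 3q^2 = 0 ⇒ q = -1 or 5. On the upward-sloping branch, q* = 5.
Check: AVC at q = 5 is $28 ≤ P, so revenue covers variable cost.
Profit = P·q − TC = 48·5 − 466 = -$226, a loss, but smaller than the $326 fixed cost the firm would lose by shutting down.

Produce at q = 5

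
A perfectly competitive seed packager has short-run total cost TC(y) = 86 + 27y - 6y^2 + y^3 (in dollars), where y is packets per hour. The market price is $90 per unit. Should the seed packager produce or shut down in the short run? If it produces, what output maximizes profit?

Produce at y = 7

Strip out fixed cost: VC = 27y - 6y^2 + y^3. Then AVC = 27 - 6y + y^2 and MC = 27 - 12y + 3y^2.
AVC hits its minimum where MC = AVC, at y = 3, giving min AVC = 27 - 6·3 + 3^2 = $18.
Because $90 ≥ $18, revenue can cover variable cost; the firm operates.
P = MC gives -63 - 12y + 3y^2 = 0, with roots -3 and 7. Take the larger (rising MC): y* = 7.
Check: AVC at y = 7 is $34 ≤ P, so revenue covers variable cost.
Profit = P·y − TC = 90·7 − 324 = $306.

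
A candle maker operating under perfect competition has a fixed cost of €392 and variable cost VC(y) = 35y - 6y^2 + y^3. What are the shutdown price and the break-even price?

Shutdown price = €26; break-even price = €98

AVC = 35 - 6y + y^2; minimized at y = 3, giving min AVC = €26. That is the shutdown price.
ATC = 392/y + 35 - 6y + y^2. Setting dATC/dy = −392/y^2 − 6 + 2y = 0 gives y = 7 (since 2·7^3 − 6·7^2 = 392).
min ATC = 392/7 + 35 − 6·7 + 7^2 = €98. That is the break-even price.
For €26 ≤ P < €98 the firm produces at a loss; below €26 it shuts down.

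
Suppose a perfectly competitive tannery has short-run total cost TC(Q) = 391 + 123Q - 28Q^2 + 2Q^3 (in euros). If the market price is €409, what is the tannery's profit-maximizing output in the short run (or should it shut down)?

Produce at Q = 13

Strip out fixed cost: VC = 123Q - 28Q^2 + 2Q^3. Then AVC = 123 - 28Q + 2Q^2 and MC = 123 - 56Q + 6Q^2.
AVC hits its minimum where MC = AVC, at Q = 7, giving min AVC = 123 - 28·7 + 2·7^2 = €25.
P = €409 exceeds min AVC = €25, so the firm stays open.
Set P = MC: 409 = 123 - 56Q + 6Q^2 → -286 - 56Q + 6Q^2 = 0. The roots are Q = -11/3 and Q = 13; the profit-maximizing output is on the rising part of MC, so Q* = 13.
Check: AVC at Q = 13 is €97 ≤ P, so revenue covers variable cost.
Profit = P·Q − TC = 409·13 − 1652 = €3665.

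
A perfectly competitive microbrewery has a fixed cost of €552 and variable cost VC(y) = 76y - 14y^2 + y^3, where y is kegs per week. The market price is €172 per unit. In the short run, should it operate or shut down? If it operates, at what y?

Produce at y = 12

From TC, MC = TC'(y) = 76 - 28y + 3y^2 and AVC = VC/y = 76 - 14y + y^2.
AVC hits its minimum where MC = AVC, at y = 7, giving min AVC = 76 - 14·7 + 7^2 = €27.
Because €172 ≥ €27, revenue can cover variable cost; the firm operates.
Solving P = MC: -96 - 28y + 3y^2 = 0 ⇒ y = -8/3 or 12. On the upward-sloping branch, y* = 12.
Check: AVC at y = 12 is €52 ≤ P, so revenue covers variable cost.
Profit = P·y − TC = 172·12 − 1176 = €888.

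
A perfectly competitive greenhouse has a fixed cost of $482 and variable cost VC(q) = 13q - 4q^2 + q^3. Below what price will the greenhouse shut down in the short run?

Short-run supply begins at min AVC. From VC = 13q - 4q^2 + q^3, AVC = 13 - 4q + q^2.
At the minimum of AVC, MC = AVC. MC = 13 - 8q + 3q^2; setting MC = AVC gives 2q^2 - 4q = 0, so q = 2. min AVC = 9.
The firm shuts down for any P below $9.

$9 per unit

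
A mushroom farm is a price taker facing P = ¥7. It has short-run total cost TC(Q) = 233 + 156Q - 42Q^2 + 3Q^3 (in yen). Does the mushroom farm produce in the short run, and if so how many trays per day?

From TC, MC = TC'(Q) = 156 - 84Q + 9Q^2 and AVC = VC/Q = 156 - 42Q + 3Q^2.
AVC is minimized where dAVC/dQ = -42 + 6Q = 0, at Q = 7; min AVC = 156 - 42·7 + 3·7^2 = ¥9.
P = ¥7 lies below min AVC = ¥9; no output level covers variable cost.
The firm minimizes its loss by shutting down and losing only its fixed cost of ¥233.

Shut down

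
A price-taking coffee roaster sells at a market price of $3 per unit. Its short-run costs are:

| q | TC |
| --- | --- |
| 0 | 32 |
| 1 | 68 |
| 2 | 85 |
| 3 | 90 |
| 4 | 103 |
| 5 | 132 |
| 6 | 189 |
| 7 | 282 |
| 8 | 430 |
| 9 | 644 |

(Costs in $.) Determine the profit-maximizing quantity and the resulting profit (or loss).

q = 0 (shut down); profit = -$32

Tabulate TR − TC: q=0: -32; q=1: -65; q=2: -79; q=3: -81; q=4: -91; q=5: -117; q=6: -171; q=7: -261; q=8: -406; q=9: -617.
Profit is highest at q = 0. Equivalently, the lowest AVC in the table is 71/4 ≈ $17.75 at q = 4, and P = $3 falls below it — price never covers variable cost, so the firm shuts down and loses only its fixed cost.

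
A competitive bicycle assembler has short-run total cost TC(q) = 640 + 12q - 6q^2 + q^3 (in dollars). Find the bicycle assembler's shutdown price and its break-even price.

Shutdown price = $3; break-even price = $108

Shutdown price = min AVC. AVC = 12 - 6q + q^2, with vertex at q = 3 and minimum $3.
ATC = 640/q + 12 - 6q + q^2. Setting dATC/dq = −640/q^2 − 6 + 2q = 0 gives q = 8 (since 2·8^3 − 6·8^2 = 640).
min ATC = 640/8 + 12 − 6·8 + 8^2 = $108. That is the break-even price.
Between these two prices the firm operates at a loss; above $108 it earns a profit.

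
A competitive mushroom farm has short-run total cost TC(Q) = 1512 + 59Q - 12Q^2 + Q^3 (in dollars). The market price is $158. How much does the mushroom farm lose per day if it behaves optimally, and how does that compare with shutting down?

Profit = -$302 at Q = 11

AVC = 59 - 12Q + Q^2; min AVC = $23 at Q = 6. Since P = $158 ≥ min AVC, the firm produces.
MC = 59 - 24Q + 3Q^2. Setting P = MC and taking the root on the rising branch gives Q* = 11.
TR = 158·11 = 1738. TC = 1512 + 528 = 2040. Profit = 1738 − 2040 = -$302.
By producing, the firm covers all variable cost plus $1210 of fixed cost; shutting down would lose the full $1512.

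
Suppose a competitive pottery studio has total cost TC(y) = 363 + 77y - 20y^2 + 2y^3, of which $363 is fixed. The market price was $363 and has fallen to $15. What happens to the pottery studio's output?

Output falls from 11 to 0 (the firm shuts down)

AVC = 77 - 20y + 2y^2, minimized at y = 5 where min AVC = $27. MC = 77 - 40y + 6y^2.
With P = $363 above the shutdown price, P = MC gives y = 11.
At P = $15 < min AVC = $27, price no longer covers variable cost at any output, so the firm shuts down: y = 0.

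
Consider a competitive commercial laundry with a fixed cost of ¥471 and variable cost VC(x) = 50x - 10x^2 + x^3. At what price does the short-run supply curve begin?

¥25 per unit

Short-run supply begins at min AVC. From VC = 50x - 10x^2 + x^3, AVC = 50 - 10x + x^2.
At the minimum of AVC, MC = AVC. MC = 50 - 20x + 3x^2; setting MC = AVC gives 2x^2 - 10x = 0, so x = 5. min AVC = 25.
For P < ¥25 the firm produces nothing.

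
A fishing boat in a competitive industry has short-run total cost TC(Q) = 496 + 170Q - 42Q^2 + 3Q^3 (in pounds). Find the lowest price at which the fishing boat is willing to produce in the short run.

£23 per unit

The shutdown price is the minimum of AVC. VC = 170Q - 42Q^2 + 3Q^3, so AVC = 170 - 42Q + 3Q^2.
At the minimum of AVC, MC = AVC. MC = 170 - 84Q + 9Q^2; setting MC = AVC gives 6Q^2 - 42Q = 0, so Q = 7. min AVC = 23.
For P < £23 the firm produces nothing.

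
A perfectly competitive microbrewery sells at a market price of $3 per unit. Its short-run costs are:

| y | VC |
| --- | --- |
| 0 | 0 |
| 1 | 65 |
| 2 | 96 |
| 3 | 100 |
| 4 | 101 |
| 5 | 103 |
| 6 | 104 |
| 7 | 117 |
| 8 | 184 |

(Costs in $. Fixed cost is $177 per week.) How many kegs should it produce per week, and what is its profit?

y = 0 (shut down); profit = -$177

Compute π = P·y − TC at each output: y=0: -177; y=1: -239; y=2: -267; y=3: -268; y=4: -266; y=5: -265; y=6: -263; y=7: -273; y=8: -337.
Profit is highest at y = 0. Equivalently, the lowest AVC in the table is 117/7 ≈ $16.71 at y = 7, and P = $3 falls below it — price never covers variable cost, so the firm shuts down and loses only its fixed cost.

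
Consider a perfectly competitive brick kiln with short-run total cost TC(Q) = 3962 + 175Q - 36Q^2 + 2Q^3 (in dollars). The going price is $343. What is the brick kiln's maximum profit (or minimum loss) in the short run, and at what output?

Profit = -$42 at Q = 14

AVC = 175 - 36Q + 2Q^2 has its minimum $13 at Q = 9; price $343 clears that bar, so the firm operates.
MC = 175 - 72Q + 6Q^2. Setting P = MC and taking the root on the rising branch gives Q* = 14.
TR = 343·14 = 4802. TC = 3962 + 882 = 4844. Profit = 4802 − 4844 = -$42.
By producing, the firm covers all variable cost plus $3920 of fixed cost; shutting down would lose the full $3962.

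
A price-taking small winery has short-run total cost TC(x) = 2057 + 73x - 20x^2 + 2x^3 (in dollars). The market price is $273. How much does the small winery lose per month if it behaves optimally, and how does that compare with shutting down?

Profit = -$57 at x = 10

AVC = 73 - 20x + 2x^2; min AVC = $23 at x = 5. Since P = $273 ≥ min AVC, the firm produces.
With MC = 73 - 40x + 6x^2, P = MC on the upward-sloping part at x* = 10.
TR = 273·10 = 2730. TC = 2057 + 730 = 2787. Profit = 2730 − 2787 = -$57.
Shutting down would mean losing the fixed cost of $2057, so operating at a loss of $57 is better by $2000.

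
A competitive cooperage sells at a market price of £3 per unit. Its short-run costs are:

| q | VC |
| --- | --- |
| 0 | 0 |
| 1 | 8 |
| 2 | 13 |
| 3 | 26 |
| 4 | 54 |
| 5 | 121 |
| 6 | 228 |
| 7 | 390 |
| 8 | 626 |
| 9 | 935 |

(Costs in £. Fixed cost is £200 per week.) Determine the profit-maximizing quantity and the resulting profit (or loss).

Compute π = P·q − TC at each output: q=0: -200; q=1: -205; q=2: -207; q=3: -217; q=4: -242; q=5: -306; q=6: -410; q=7: -569; q=8: -802; q=9: -1108.
Profit is highest at q = 0. Equivalently, the lowest AVC in the table is 13/2 ≈ £6.50 at q = 2, and P = £3 falls below it — price never covers variable cost, so the firm shuts down and loses only its fixed cost.

q = 0 (shut down); profit = -£200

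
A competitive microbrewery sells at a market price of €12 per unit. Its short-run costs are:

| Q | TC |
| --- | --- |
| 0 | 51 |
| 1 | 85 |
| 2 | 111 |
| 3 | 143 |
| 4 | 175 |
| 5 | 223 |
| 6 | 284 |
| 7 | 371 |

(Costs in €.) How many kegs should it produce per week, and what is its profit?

Compute π = P·Q − TC at each output: Q=0: -51; Q=1: -73; Q=2: -87; Q=3: -107; Q=4: -127; Q=5: -163; Q=6: -212; Q=7: -287.
Profit is highest at Q = 0. Equivalently, the lowest AVC in the table is 60/2 ≈ €30 at Q = 2, and P = €12 falls below it — price never covers variable cost, so the firm shuts down and loses only its fixed cost.

Q = 0 (shut down); profit = -€51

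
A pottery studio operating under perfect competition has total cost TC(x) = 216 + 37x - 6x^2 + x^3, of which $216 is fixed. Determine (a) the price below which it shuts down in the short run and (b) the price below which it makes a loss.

Shutdown price = min AVC. AVC = 37 - 6x + x^2, with vertex at x = 3 and minimum $28.
ATC = 216/x + 37 - 6x + x^2. Setting dATC/dx = −216/x^2 − 6 + 2x = 0 gives x = 6 (since 2·6^3 − 6·6^2 = 216).
min ATC = 216/6 + 37 − 6·6 + 6^2 = $73. That is the break-even price.
For $28 ≤ P < $73 the firm produces at a loss; below $28 it shuts down.

Shutdown price = $28; break-even price = $73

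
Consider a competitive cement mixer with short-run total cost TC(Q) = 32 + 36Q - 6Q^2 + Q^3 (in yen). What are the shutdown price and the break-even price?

Shutdown price = ¥27; break-even price = ¥36

Shutdown price = min AVC. AVC = 36 - 6Q + Q^2, with vertex at Q = 3 and minimum ¥27.
ATC = 32/Q + 36 - 6Q + Q^2. Setting dATC/dQ = −32/Q^2 − 6 + 2Q = 0 gives Q = 4 (since 2·4^3 − 6·4^2 = 32).
min ATC = 32/4 + 36 − 6·4 + 4^2 = ¥36. That is the break-even price.
Between these two prices the firm operates at a loss; above ¥36 it earns a profit.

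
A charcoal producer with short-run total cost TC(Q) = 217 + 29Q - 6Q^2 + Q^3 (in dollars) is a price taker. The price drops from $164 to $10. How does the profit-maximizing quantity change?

Output falls from 9 to 0 (the firm shuts down)

AVC = 29 - 6Q + Q^2, minimized at Q = 3 where min AVC = $20. MC = 29 - 12Q + 3Q^2.
With P = $164 above the shutdown price, P = MC gives Q = 9.
At P = $10 < min AVC = $20, price no longer covers variable cost at any output, so the firm shuts down: Q = 0.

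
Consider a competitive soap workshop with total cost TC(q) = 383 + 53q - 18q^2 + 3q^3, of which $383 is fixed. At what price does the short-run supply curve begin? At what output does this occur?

$26 per unit, at q = 3

The shutdown price is the minimum of AVC. VC = 53q - 18q^2 + 3q^3, so AVC = 53 - 18q + 3q^2.
At the minimum of AVC, MC = AVC. MC = 53 - 36q + 9q^2; setting MC = AVC gives 6q^2 - 18q = 0, so q = 3. min AVC = 26.
So the shutdown price is $26.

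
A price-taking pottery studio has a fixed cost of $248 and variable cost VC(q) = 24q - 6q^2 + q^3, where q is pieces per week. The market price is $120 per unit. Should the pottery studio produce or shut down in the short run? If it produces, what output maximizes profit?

From TC, MC = TC'(q) = 24 - 12q + 3q^2 and AVC = VC/q = 24 - 6q + q^2.
The AVC parabola has its vertex at q = 6/2 = 3, where AVC = 24 - 6·3 + 3^2 = $15.
Because $120 ≥ $15, revenue can cover variable cost; the firm operates.
Set P = MC: 120 = 24 - 12q + 3q^2 → -96 - 12q + 3q^2 = 0. The roots are q = -4 and q = 8; the profit-maximizing output is on the rising part of MC, so q* = 8.
Check: AVC at q = 8 is $40 ≤ P, so revenue covers variable cost.
Profit = P·q − TC = 120·8 − 568 = $392.

Produce at q = 8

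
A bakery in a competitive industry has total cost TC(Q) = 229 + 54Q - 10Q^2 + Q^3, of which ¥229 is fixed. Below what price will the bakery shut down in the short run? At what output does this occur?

Short-run supply begins at min AVC. From VC = 54Q - 10Q^2 + Q^3, AVC = 54 - 10Q + Q^2.
At the minimum of AVC, MC = AVC. MC = 54 - 20Q + 3Q^2; setting MC = AVC gives 2Q^2 - 10Q = 0, so Q = 5. min AVC = 29.
For P < ¥29 the firm produces nothing.

¥29 per unit, at Q = 5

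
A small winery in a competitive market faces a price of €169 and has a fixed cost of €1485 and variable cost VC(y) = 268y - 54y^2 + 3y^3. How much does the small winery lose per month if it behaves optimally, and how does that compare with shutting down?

AVC = 268 - 54y + 3y^2 has its minimum €25 at y = 9; price €169 clears that bar, so the firm operates.
With MC = 268 - 108y + 9y^2, P = MC on the upward-sloping part at y* = 11.
TR = 169·11 = 1859. TC = 1485 + 407 = 1892. Profit = 1859 − 1892 = -€33.
Shutting down would mean losing the fixed cost of €1485, so operating at a loss of €33 is better by €1452.

Profit = -€33 at y = 11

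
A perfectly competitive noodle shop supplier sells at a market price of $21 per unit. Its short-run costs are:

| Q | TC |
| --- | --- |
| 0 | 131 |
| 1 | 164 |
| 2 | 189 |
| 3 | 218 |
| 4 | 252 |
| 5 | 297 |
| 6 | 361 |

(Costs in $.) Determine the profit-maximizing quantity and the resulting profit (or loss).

Q = 0 (shut down); profit = -$131

Tabulate TR − TC: Q=0: -131; Q=1: -143; Q=2: -147; Q=3: -155; Q=4: -168; Q=5: -192; Q=6: -235.
Profit is highest at Q = 0. Equivalently, the lowest AVC in the table is 58/2 ≈ $29 at Q = 2, and P = $21 falls below it — price never covers variable cost, so the firm shuts down and loses only its fixed cost.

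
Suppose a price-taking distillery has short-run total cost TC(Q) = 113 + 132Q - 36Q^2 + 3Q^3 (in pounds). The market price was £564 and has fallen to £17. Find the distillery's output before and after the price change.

Output falls from 12 to 0 (the firm shuts down)

AVC = 132 - 36Q + 3Q^2, minimized at Q = 6 where min AVC = £24. MC = 132 - 72Q + 9Q^2.
With P = £564 above the shutdown price, P = MC gives Q = 12.
At P = £17 < min AVC = £24, price no longer covers variable cost at any output, so the firm shuts down: Q = 0.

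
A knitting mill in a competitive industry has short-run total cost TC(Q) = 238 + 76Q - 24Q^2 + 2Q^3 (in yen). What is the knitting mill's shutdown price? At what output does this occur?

Short-run supply begins at min AVC. From VC = 76Q - 24Q^2 + 2Q^3, AVC = 76 - 24Q + 2Q^2.
At the minimum of AVC, MC = AVC. MC = 76 - 48Q + 6Q^2; setting MC = AVC gives 4Q^2 - 24Q = 0, so Q = 6. min AVC = 4.
For P < ¥4 the firm produces nothing.

¥4 per unit, at Q = 6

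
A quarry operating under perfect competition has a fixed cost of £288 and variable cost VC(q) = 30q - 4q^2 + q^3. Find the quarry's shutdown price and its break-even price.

AVC = 30 - 4q + q^2; minimized at q = 2, giving min AVC = £26. That is the shutdown price.
ATC = 288/q + 30 - 4q + q^2. Setting dATC/dq = −288/q^2 − 4 + 2q = 0 gives q = 6 (since 2·6^3 − 4·6^2 = 288).
min ATC = 288/6 + 30 − 4·6 + 6^2 = £90. That is the break-even price.
Between these two prices the firm operates at a loss; above £90 it earns a profit.

Shutdown price = £26; break-even price = £90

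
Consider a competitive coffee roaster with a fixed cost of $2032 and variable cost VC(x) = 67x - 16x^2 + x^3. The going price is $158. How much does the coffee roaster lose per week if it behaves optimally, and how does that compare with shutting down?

Profit = -$342 at x = 13

AVC = 67 - 16x + x^2 has its minimum $3 at x = 8; price $158 clears that bar, so the firm operates.
MC = 67 - 32x + 3x^2. Setting P = MC and taking the root on the rising branch gives x* = 13.
TR = 158·13 = 2054. TC = 2032 + 364 = 2396. Profit = 2054 − 2396 = -$342.
That loss of $342 beats the $2032 the firm would lose by shutting down; producing recovers $1690 of fixed cost.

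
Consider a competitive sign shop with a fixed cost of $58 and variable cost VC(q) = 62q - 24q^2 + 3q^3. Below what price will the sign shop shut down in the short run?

The firm shuts down when price falls below the minimum of average variable cost. AVC = VC/q = 62 - 24q + 3q^2.
At the minimum of AVC, MC = AVC. MC = 62 - 48q + 9q^2; setting MC = AVC gives 6q^2 - 24q = 0, so q = 4. min AVC = 14.
So the shutdown price is $14.

$14 per unit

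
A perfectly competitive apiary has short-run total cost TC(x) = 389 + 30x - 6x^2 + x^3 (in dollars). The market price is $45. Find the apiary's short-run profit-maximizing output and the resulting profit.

AVC = 30 - 6x + x^2; min AVC = $21 at x = 3. Since P = $45 ≥ min AVC, the firm produces.
With MC = 30 - 12x + 3x^2, P = MC on the upward-sloping part at x* = 5.
TR = 45·5 = 225. TC = 389 + 125 = 514. Profit = 225 − 514 = -$289.
That loss of $289 beats the $389 the firm would lose by shutting down; producing recovers $100 of fixed cost.

Profit = -$289 at x = 5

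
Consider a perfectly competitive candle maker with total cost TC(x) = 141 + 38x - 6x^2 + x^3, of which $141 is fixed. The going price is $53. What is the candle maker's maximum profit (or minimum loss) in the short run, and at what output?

AVC = 38 - 6x + x^2; min AVC = $29 at x = 3. Since P = $53 ≥ min AVC, the firm produces.
MC = 38 - 12x + 3x^2. Setting P = MC and taking the root on the rising branch gives x* = 5.
TR = 53·5 = 265. TC = 141 + 165 = 306. Profit = 265 − 306 = -$41.
That loss of $41 beats the $141 the firm would lose by shutting down; producing recovers $100 of fixed cost.

Profit = -$41 at x = 5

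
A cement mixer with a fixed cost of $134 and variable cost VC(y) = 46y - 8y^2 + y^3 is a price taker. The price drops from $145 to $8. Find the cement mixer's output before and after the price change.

Output falls from 9 to 0 (the firm shuts down)

MC = 46 - 16y + 3y^2; the shutdown threshold is min AVC = $30 (at y = 4).
At P = $145 ≥ min AVC, set P = MC on the rising branch: y = 9.
At P = $8 < min AVC = $30, price no longer covers variable cost at any output, so the firm shuts down: y = 0.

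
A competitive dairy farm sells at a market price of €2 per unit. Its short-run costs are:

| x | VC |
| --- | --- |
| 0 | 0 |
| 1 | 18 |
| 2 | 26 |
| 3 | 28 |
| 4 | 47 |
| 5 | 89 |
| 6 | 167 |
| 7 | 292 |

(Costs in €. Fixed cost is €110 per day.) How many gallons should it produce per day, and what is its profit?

Profit at each row (π = 2x − TC): x=0: -110; x=1: -126; x=2: -132; x=3: -132; x=4: -149; x=5: -189; x=6: -265; x=7: -388.
Profit is highest at x = 0. Equivalently, the lowest AVC in the table is 28/3 ≈ €9.33 at x = 3, and P = €2 falls below it — price never covers variable cost, so the firm shuts down and loses only its fixed cost.

x = 0 (shut down); profit = -€110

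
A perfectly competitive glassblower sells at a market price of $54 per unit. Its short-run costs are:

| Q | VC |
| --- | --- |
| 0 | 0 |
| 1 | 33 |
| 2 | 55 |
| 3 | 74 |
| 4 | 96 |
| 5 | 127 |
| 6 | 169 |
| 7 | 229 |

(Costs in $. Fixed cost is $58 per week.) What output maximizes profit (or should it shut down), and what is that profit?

Tabulate TR − TC: Q=0: -58; Q=1: -37; Q=2: -5; Q=3: 30; Q=4: 62; Q=5: 85; Q=6: 97; Q=7: 91.
Profit is maximized at Q = 6. AVC there is 169/6 = $28.17 ≤ P, so producing beats shutting down (which would give -$58).

Q = 6; profit = $97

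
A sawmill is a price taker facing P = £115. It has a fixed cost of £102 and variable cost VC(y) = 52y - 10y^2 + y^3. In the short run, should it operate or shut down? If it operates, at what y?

Strip out fixed cost: VC = 52y - 10y^2 + y^3. Then AVC = 52 - 10y + y^2 and MC = 52 - 20y + 3y^2.
AVC hits its minimum where MC = AVC, at y = 5, giving min AVC = 52 - 10·5 + 5^2 = £27.
Because £115 ≥ £27, revenue can cover variable cost; the firm operates.
Solving P = MC: -63 - 20y + 3y^2 = 0 ⇒ y = -7/3 or 9. On the upward-sloping branch, y* = 9.
Check: AVC at y = 9 is £43 ≤ P, so revenue covers variable cost.
Profit = P·y − TC = 115·9 − 489 = £546.

Produce at y = 9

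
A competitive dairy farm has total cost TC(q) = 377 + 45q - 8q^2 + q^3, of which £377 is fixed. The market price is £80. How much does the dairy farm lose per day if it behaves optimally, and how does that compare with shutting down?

Profit = -£83 at q = 7

AVC = 45 - 8q + q^2; min AVC = £29 at q = 4. Since P = £80 ≥ min AVC, the firm produces.
MC = 45 - 16q + 3q^2. Setting P = MC and taking the root on the rising branch gives q* = 7.
TR = 80·7 = 560. TC = 377 + 266 = 643. Profit = 560 − 643 = -£83.
By producing, the firm covers all variable cost plus £294 of fixed cost; shutting down would lose the full £377.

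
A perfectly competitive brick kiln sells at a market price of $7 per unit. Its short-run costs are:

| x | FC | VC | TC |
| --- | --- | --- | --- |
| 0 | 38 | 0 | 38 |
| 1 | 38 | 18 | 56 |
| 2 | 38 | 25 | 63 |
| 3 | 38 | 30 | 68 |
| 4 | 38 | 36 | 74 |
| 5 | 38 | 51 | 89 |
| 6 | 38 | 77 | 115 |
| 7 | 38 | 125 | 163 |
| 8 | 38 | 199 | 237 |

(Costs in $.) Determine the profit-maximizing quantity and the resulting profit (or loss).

Compute π = P·x − TC at each output: x=0: -38; x=1: -49; x=2: -49; x=3: -47; x=4: -46; x=5: -54; x=6: -73; x=7: -114; x=8: -181.
Profit is highest at x = 0. Equivalently, the lowest AVC in the table is 36/4 ≈ $9 at x = 4, and P = $7 falls below it — price never covers variable cost, so the firm shuts down and loses only its fixed cost.

x = 0 (shut down); profit = -$38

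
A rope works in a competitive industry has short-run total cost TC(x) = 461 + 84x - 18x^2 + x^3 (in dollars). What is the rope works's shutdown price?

$3 per unit

The firm shuts down when price falls below the minimum of average variable cost. AVC = VC/x = 84 - 18x + x^2.
At the minimum of AVC, MC = AVC. MC = 84 - 36x + 3x^2; setting MC = AVC gives 2x^2 - 18x = 0, so x = 9. min AVC = 3.
So the shutdown price is $3.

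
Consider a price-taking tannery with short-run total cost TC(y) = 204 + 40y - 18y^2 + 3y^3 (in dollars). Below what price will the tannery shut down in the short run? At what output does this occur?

Short-run supply begins at min AVC. From VC = 40y - 18y^2 + 3y^3, AVC = 40 - 18y + 3y^2.
At the minimum of AVC, MC = AVC. MC = 40 - 36y + 9y^2; setting MC = AVC gives 6y^2 - 18y = 0, so y = 3. min AVC = 13.
For P < $13 the firm produces nothing.

$13 per unit, at y = 3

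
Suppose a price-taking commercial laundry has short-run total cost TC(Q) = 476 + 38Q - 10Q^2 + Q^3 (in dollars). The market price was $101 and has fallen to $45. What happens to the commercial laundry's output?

MC = 38 - 20Q + 3Q^2; the shutdown threshold is min AVC = $13 (at Q = 5).
With P = $101 above the shutdown price, P = MC gives Q = 9.
At P = $45 ≥ min AVC, set P = MC: Q = 7. The firm stays open but cuts output.

Output falls from 9 to 7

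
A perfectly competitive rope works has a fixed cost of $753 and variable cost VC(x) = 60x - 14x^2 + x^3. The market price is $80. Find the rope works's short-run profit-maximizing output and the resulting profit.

AVC = 60 - 14x + x^2 has its minimum $11 at x = 7; price $80 clears that bar, so the firm operates.
With MC = 60 - 28x + 3x^2, P = MC on the upward-sloping part at x* = 10.
TR = 80·10 = 800. TC = 753 + 200 = 953. Profit = 800 − 953 = -$153.
By producing, the firm covers all variable cost plus $600 of fixed cost; shutting down would lose the full $753.

Profit = -$153 at x = 10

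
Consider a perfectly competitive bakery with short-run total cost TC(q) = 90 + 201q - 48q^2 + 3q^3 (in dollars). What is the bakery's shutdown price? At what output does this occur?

Short-run supply begins at min AVC. From VC = 201q - 48q^2 + 3q^3, AVC = 201 - 48q + 3q^2.
dAVC/dq = -48 + 6q = 0 gives q = 8. min AVC = 201 - 48·8 + 3·8^2 = 9.
So the shutdown price is $9.

$9 per unit, at q = 8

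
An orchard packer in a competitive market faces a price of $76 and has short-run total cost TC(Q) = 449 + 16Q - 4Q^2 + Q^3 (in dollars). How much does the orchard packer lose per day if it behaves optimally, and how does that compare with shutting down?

Profit = -$161 at Q = 6

AVC = 16 - 4Q + Q^2; min AVC = $12 at Q = 2. Since P = $76 ≥ min AVC, the firm produces.
With MC = 16 - 8Q + 3Q^2, P = MC on the upward-sloping part at Q* = 6.
TR = 76·6 = 456. TC = 449 + 168 = 617. Profit = 456 − 617 = -$161.
Shutting down would mean losing the fixed cost of $449, so operating at a loss of $161 is better by $288.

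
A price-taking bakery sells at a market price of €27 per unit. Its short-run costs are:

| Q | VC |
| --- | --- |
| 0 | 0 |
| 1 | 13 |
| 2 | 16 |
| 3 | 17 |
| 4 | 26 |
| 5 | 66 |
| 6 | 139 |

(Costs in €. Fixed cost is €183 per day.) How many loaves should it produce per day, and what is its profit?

Q = 4; profit = -€101

Compute π = P·Q − TC at each output: Q=0: -183; Q=1: -169; Q=2: -145; Q=3: -119; Q=4: -101; Q=5: -114; Q=6: -160.
Profit is maximized at Q = 4. AVC there is 26/4 = €6.50 ≤ P, so producing beats shutting down (which would give -€183).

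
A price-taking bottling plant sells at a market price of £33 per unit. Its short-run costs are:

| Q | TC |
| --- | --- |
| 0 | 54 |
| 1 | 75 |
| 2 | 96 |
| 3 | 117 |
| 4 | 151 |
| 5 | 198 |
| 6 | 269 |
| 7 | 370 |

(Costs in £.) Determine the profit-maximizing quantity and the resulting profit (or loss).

Tabulate TR − TC: Q=0: -54; Q=1: -42; Q=2: -30; Q=3: -18; Q=4: -19; Q=5: -33; Q=6: -71; Q=7: -139.
Profit is maximized at Q = 3. AVC there is 63/3 = £21 ≤ P, so producing beats shutting down (which would give -£54).

Q = 3; profit = -£18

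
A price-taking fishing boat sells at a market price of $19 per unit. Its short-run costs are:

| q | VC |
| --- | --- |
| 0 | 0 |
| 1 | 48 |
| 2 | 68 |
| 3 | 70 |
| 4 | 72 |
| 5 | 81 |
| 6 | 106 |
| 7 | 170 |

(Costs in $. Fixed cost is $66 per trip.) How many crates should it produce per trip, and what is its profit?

q = 5; profit = -$52

Compute π = P·q − TC at each output: q=0: -66; q=1: -95; q=2: -96; q=3: -79; q=4: -62; q=5: -52; q=6: -58; q=7: -103.
Profit is maximized at q = 5. AVC there is 81/5 = $16.20 ≤ P, so producing beats shutting down (which would give -$66).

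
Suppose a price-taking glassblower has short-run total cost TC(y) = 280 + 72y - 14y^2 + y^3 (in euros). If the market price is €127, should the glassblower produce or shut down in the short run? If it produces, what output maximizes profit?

From TC, MC = TC'(y) = 72 - 28y + 3y^2 and AVC = VC/y = 72 - 14y + y^2.
The AVC parabola has its vertex at y = 14/2 = 7, where AVC = 72 - 14·7 + 7^2 = €23.
Because €127 ≥ €23, revenue can cover variable cost; the firm operates.
P = MC gives -55 - 28y + 3y^2 = 0, with roots -5/3 and 11. Take the larger (rising MC): y* = 11.
Check: AVC at y = 11 is €39 ≤ P, so revenue covers variable cost.
Profit = P·y − TC = 127·11 − 709 = €688.

Produce at y = 11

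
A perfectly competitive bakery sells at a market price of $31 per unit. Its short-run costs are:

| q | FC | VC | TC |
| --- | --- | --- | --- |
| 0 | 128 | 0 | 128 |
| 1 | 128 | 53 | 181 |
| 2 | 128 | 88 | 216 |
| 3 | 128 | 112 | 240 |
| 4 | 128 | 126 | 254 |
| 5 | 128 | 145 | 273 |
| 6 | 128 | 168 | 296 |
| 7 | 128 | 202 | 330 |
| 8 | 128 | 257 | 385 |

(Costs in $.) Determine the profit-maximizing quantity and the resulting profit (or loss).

q = 6; profit = -$110

Compute π = P·q − TC at each output: q=0: -128; q=1: -150; q=2: -154; q=3: -147; q=4: -130; q=5: -118; q=6: -110; q=7: -113; q=8: -137.
Profit is maximized at q = 6. AVC there is 168/6 = $28 ≤ P, so producing beats shutting down (which would give -$128).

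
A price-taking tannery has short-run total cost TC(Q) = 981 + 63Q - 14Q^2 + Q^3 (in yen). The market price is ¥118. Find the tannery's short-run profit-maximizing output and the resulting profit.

AVC = 63 - 14Q + Q^2 has its minimum ¥14 at Q = 7; price ¥118 clears that bar, so the firm operates.
With MC = 63 - 28Q + 3Q^2, P = MC on the upward-sloping part at Q* = 11.
TR = 118·11 = 1298. TC = 981 + 330 = 1311. Profit = 1298 − 1311 = -¥13.
That loss of ¥13 beats the ¥981 the firm would lose by shutting down; producing recovers ¥968 of fixed cost.

Profit = -¥13 at Q = 11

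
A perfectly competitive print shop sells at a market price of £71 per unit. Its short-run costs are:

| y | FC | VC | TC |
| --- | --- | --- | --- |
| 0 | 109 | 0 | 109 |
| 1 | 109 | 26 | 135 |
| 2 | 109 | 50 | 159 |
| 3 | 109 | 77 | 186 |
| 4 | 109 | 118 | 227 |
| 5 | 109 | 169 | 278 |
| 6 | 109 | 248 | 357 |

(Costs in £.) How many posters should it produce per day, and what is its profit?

y = 5; profit = £77

Compute π = P·y − TC at each output: y=0: -109; y=1: -64; y=2: -17; y=3: 27; y=4: 57; y=5: 77; y=6: 69.
Profit is maximized at y = 5. AVC there is 169/5 = £33.80 ≤ P, so producing beats shutting down (which would give -£109).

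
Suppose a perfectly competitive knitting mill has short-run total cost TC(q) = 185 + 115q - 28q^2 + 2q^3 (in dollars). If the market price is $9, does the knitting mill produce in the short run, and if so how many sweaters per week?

Strip out fixed cost: VC = 115q - 28q^2 + 2q^3. Then AVC = 115 - 28q + 2q^2 and MC = 115 - 56q + 6q^2.
AVC hits its minimum where MC = AVC, at q = 7, giving min AVC = 115 - 28·7 + 2·7^2 = $17.
P = $9 lies below min AVC = $17; no output level covers variable cost.
Best response: produce nothing and absorb the $185 fixed cost.

Shut down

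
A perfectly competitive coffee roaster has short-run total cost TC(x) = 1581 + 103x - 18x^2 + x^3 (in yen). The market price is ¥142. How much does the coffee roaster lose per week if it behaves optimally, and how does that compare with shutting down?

Profit = -¥229 at x = 13

AVC = 103 - 18x + x^2; min AVC = ¥22 at x = 9. Since P = ¥142 ≥ min AVC, the firm produces.
MC = 103 - 36x + 3x^2. Setting P = MC and taking the root on the rising branch gives x* = 13.
TR = 142·13 = 1846. TC = 1581 + 494 = 2075. Profit = 1846 − 2075 = -¥229.
That loss of ¥229 beats the ¥1581 the firm would lose by shutting down; producing recovers ¥1352 of fixed cost.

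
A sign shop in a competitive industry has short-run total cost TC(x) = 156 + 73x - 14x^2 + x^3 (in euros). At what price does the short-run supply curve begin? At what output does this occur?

The firm shuts down when price falls below the minimum of average variable cost. AVC = VC/x = 73 - 14x + x^2.
At the minimum of AVC, MC = AVC. MC = 73 - 28x + 3x^2; setting MC = AVC gives 2x^2 - 14x = 0, so x = 7. min AVC = 24.
So the shutdown price is €24.

€24 per unit, at x = 7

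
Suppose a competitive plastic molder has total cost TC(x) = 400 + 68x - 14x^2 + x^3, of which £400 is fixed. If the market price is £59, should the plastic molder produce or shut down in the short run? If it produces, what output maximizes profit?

From TC, MC = TC'(x) = 68 - 28x + 3x^2 and AVC = VC/x = 68 - 14x + x^2.
AVC is minimized where dAVC/dx = -14 + 2x = 0, at x = 7; min AVC = 68 - 14·7 + 7^2 = £19.
P = £59 exceeds min AVC = £19, so the firm stays open.
Solving P = MC: 9 - 28x + 3x^2 = 0 ⇒ x = 1/3 or 9. On the upward-sloping branch, x* = 9.
Check: AVC at x = 9 is £23 ≤ P, so revenue covers variable cost.
Profit = P·x − TC = 59·9 − 607 = -£76, a loss, but smaller than the £400 fixed cost the firm would lose by shutting down.

Produce at x = 9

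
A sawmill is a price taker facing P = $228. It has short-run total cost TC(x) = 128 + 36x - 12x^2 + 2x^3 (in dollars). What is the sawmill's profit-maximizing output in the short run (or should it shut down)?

From TC, MC = TC'(x) = 36 - 24x + 6x^2 and AVC = VC/x = 36 - 12x + 2x^2.
AVC hits its minimum where MC = AVC, at x = 3, giving min AVC = 36 - 12·3 + 2·3^2 = $18.
Because $228 ≥ $18, revenue can cover variable cost; the firm operates.
Set P = MC: 228 = 36 - 24x + 6x^2 → -192 - 24x + 6x^2 = 0. The roots are x = -4 and x = 8; the profit-maximizing output is on the rising part of MC, so x* = 8.
Check: AVC at x = 8 is $68 ≤ P, so revenue covers variable cost.
Profit = P·x − TC = 228·8 − 672 = $1152.

Produce at x = 8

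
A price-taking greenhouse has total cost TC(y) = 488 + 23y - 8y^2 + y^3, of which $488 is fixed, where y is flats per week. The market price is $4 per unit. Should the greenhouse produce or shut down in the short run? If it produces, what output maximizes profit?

Shut down

Variable cost is VC = 23y - 8y^2 + y^3, so AVC = VC/y = 23 - 8y + y^2 and MC = dTC/dy = 23 - 16y + 3y^2.
The AVC parabola has its vertex at y = 8/2 = 4, where AVC = 23 - 8·4 + 4^2 = $7.
Since P = $4 < min AVC = $7, price fails to cover variable cost at any output.
Best response: produce nothing and absorb the $488 fixed cost.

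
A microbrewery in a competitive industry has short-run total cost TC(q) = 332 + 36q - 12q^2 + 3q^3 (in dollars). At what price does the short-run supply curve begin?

The shutdown price is the minimum of AVC. VC = 36q - 12q^2 + 3q^3, so AVC = 36 - 12q + 3q^2.
dAVC/dq = -12 + 6q = 0 gives q = 2. min AVC = 36 - 12·2 + 3·2^2 = 24.
So the shutdown price is $24.

$24 per unit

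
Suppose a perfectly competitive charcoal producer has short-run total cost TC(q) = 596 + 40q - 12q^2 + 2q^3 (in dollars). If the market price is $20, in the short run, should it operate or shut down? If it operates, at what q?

Variable cost is VC = 40q - 12q^2 + 2q^3, so AVC = VC/q = 40 - 12q + 2q^2 and MC = dTC/dq = 40 - 24q + 6q^2.
AVC hits its minimum where MC = AVC, at q = 3, giving min AVC = 40 - 12·3 + 2·3^2 = $22.
Since P = $20 < min AVC = $22, price fails to cover variable cost at any output.
Shutting down limits the loss to fixed cost, $596.

Shut down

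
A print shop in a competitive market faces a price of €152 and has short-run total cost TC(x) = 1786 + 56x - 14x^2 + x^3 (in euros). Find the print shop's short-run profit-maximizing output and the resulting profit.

Profit = -€346 at x = 12

AVC = 56 - 14x + x^2; min AVC = €7 at x = 7. Since P = €152 ≥ min AVC, the firm produces.
With MC = 56 - 28x + 3x^2, P = MC on the upward-sloping part at x* = 12.
TR = 152·12 = 1824. TC = 1786 + 384 = 2170. Profit = 1824 − 2170 = -€346.
By producing, the firm covers all variable cost plus €1440 of fixed cost; shutting down would lose the full €1786.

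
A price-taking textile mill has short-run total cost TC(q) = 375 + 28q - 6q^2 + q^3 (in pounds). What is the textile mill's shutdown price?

£19 per unit

Short-run supply begins at min AVC. From VC = 28q - 6q^2 + q^3, AVC = 28 - 6q + q^2.
At the minimum of AVC, MC = AVC. MC = 28 - 12q + 3q^2; setting MC = AVC gives 2q^2 - 6q = 0, so q = 3. min AVC = 19.
The firm shuts down for any P below £19.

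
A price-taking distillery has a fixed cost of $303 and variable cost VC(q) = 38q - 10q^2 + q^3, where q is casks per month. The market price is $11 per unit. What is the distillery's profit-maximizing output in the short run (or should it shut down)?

Variable cost is VC = 38q - 10q^2 + q^3, so AVC = VC/q = 38 - 10q + q^2 and MC = dTC/dq = 38 - 20q + 3q^2.
AVC hits its minimum where MC = AVC, at q = 5, giving min AVC = 38 - 10·5 + 5^2 = $13.
P = $11 lies below min AVC = $13; no output level covers variable cost.
Best response: produce nothing and absorb the $303 fixed cost.

Shut down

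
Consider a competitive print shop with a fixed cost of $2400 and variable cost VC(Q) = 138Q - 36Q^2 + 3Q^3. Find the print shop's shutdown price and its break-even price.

Shutdown price = min AVC. AVC = 138 - 36Q + 3Q^2, with vertex at Q = 6 and minimum $30.
ATC = 2400/Q + 138 - 36Q + 3Q^2. Setting dATC/dQ = −2400/Q^2 − 36 + 6Q = 0 gives Q = 10 (since 6·10^3 − 36·10^2 = 2400).
min ATC = 2400/10 + 138 − 36·10 + 3·10^2 = $318. That is the break-even price.
Between these two prices the firm operates at a loss; above $318 it earns a profit.

Shutdown price = $30; break-even price = $318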